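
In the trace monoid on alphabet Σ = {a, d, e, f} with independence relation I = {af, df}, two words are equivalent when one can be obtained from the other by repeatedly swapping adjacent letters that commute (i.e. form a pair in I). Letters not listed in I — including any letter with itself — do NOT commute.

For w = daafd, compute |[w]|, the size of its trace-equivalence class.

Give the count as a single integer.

5

#0=d has no predecessor
#1=a depends on [0:d]
#2=a depends on [1:a]
#3=f has no predecessor
#4=d depends on [2:a]
sources: [0:d, 3:f]
N(rest) = Σ N(rest − s) over sources s of rest; N(one piece) = 1:
  size 1 → [3]=1  [4]=1
  size 2 → [2,4]=1  [3,4]=2
  size 3 → [1,2,4]=1  [2,3,4]=3
  first=0(d) contributes 4
  first=3(f) contributes 1
|[w]| = 5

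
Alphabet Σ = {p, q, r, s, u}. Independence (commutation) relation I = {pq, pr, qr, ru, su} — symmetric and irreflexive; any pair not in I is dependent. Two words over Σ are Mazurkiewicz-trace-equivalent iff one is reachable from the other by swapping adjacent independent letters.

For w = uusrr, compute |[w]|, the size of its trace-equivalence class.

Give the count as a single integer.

#0=u has no predecessor
#1=u depends on [0:u]
#2=s has no predecessor
#3=r depends on [2:s]
#4=r depends on [3:r]
sources: [0:u, 2:s]
N(rest) = Σ N(rest − s) over sources s of rest; N(one piece) = 1:
  size 1 → [1]=1  [4]=1
  size 2 → [0,1]=1  [1,4]=2  [3,4]=1
  size 3 → [0,1,4]=3  [1,3,4]=3  [2,3,4]=1
  first=0(u) contributes 4
  first=2(s) contributes 6
|[w]| = 10

10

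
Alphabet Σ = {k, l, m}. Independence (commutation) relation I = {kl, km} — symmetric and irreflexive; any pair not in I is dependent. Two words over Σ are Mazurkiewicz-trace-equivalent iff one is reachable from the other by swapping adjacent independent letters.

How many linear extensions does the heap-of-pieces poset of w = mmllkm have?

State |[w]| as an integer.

drop 0:m onto floor
drop 1:m onto {0:m}
drop 2:l onto {1:m}
drop 3:l onto {2:l}
drop 4:k onto floor
drop 5:m onto {3:l}
ground layer = {0:m, 4:k}
drop-orders for the pieces not yet dropped (sum over which currently-grounded one goes next):
  1 to go: {4} 1  {5} 1
  2 to go: {3,5} 1  {4,5} 2
  3 to go: {2,3,5} 1  {3,4,5} 3
  4 to go: {1,2,3,5} 1  {2,3,4,5} 4
  if 0:m drops first: 5 orders
  if 4:k drops first: 1 orders
heap linearizations: 6

6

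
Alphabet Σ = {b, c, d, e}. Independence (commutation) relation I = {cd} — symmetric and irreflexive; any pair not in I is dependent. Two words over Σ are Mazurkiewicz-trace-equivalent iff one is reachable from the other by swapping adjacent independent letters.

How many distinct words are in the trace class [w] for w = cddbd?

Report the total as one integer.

0(c) covers ∅
1(d) covers ∅
2(d) covers 1:d
3(b) covers 0:c, 2:d
4(d) covers 3:b
floor of heap: 0:c, 1:d
completions by unplaced set U, small U first (add the entries for U minus each lowest piece of U):
  |U|=1: {4}:1
  |U|=2: {3,4}:1
  |U|=3: {0,3,4}:1  {2,3,4}:1
  start at 0(c): 1
  start at 1(d): 2
sum over floor = 3

3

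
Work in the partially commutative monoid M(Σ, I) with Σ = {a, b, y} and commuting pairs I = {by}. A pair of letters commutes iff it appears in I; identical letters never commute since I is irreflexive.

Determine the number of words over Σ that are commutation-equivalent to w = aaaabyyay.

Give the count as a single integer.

3

drop 0:a onto floor
drop 1:a onto {0:a}
drop 2:a onto {1:a}
drop 3:a onto {2:a}
drop 4:b onto {3:a}
drop 5:y onto {3:a}
drop 6:y onto {5:y}
drop 7:a onto {4:b, 6:y}
drop 8:y onto {7:a}
ground layer = {0:a}
drop-orders for the pieces not yet dropped (sum over which currently-grounded one goes next):
  1 to go: {8} 1
  2 to go: {7,8} 1
  3 to go: {4,7,8} 1  {6,7,8} 1
  4 to go: {4,6,7,8} 2  {5,6,7,8} 1
  5 to go: {4,5,6,7,8} 3
  6 to go: {3,4,5,6,7,8} 3
  7 to go: {2,3,4,5,6,7,8} 3
  if 0:a drops first: 3 orders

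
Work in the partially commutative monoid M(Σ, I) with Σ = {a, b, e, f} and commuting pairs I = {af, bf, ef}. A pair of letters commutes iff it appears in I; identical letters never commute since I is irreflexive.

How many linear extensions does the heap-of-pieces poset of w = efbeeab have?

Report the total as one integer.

7

#0=e has no predecessor
#1=f has no predecessor
#2=b depends on [0:e]
#3=e depends on [2:b]
#4=e depends on [3:e]
#5=a depends on [4:e]
#6=b depends on [5:a]
sources: [0:e, 1:f]
N(rest) = Σ N(rest − s) over sources s of rest; N(one piece) = 1:
  size 1 → [1]=1  [6]=1
  size 2 → [1,6]=2  [5,6]=1
  size 3 → [1,5,6]=3  [4,5,6]=1
  size 4 → [1,4,5,6]=4  [3,4,5,6]=1
  size 5 → [1,3,4,5,6]=5  [2,3,4,5,6]=1
  first=0(e) contributes 6
  first=1(f) contributes 1
|[w]| = 7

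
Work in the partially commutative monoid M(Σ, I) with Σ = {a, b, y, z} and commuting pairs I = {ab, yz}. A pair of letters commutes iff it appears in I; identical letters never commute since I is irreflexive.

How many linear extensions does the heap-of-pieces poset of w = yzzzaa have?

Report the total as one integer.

drop 0:y onto floor
drop 1:z onto floor
drop 2:z onto {1:z}
drop 3:z onto {2:z}
drop 4:a onto {0:y, 3:z}
drop 5:a onto {4:a}
ground layer = {0:y, 1:z}
drop-orders for the pieces not yet dropped (sum over which currently-grounded one goes next):
  1 to go: {5} 1
  2 to go: {4,5} 1
  3 to go: {0,4,5} 1  {3,4,5} 1
  4 to go: {0,3,4,5} 2  {2,3,4,5} 1
  if 0:y drops first: 1 orders
  if 1:z drops first: 3 orders
heap linearizations: 4

4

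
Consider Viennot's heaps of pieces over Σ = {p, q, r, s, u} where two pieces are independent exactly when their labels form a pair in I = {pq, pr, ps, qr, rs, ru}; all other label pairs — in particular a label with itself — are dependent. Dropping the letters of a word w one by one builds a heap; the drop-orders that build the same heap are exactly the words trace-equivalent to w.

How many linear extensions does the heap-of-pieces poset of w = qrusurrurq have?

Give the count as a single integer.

0(q) covers ∅
1(r) covers ∅
2(u) covers 0:q
3(s) covers 2:u
4(u) covers 3:s
5(r) covers 1:r
6(r) covers 5:r
7(u) covers 4:u
8(r) covers 6:r
9(q) covers 7:u
floor of heap: 0:q, 1:r
completions by unplaced set U, small U first (add the entries for U minus each lowest piece of U):
  |U|=1: {8}:1  {9}:1
  |U|=2: {6,8}:1  {7,9}:1  {8,9}:2
  |U|=3: {4,7,9}:1  {5,6,8}:1  {6,8,9}:3  {7,8,9}:3
  |U|=4: {1,5,6,8}:1  {3,4,7,9}:1  {4,7,8,9}:4  {5,6,8,9}:4  {6,7,8,9}:6
  |U|=5: {1,5,6,8,9}:5  {2,3,4,7,9}:1  {3,4,7,8,9}:5  {4,6,7,8,9}:10  {5,6,7,8,9}:10
  |U|=6: {0,2,3,4,7,9}:1  {1,5,6,7,8,9}:15  {2,3,4,7,8,9}:6  {3,4,6,7,8,9}:15  {4,5,6,7,8,9}:20
  |U|=7: {0,2,3,4,7,8,9}:7  {1,4,5,6,7,8,9}:35  {2,3,4,6,7,8,9}:21  {3,4,5,6,7,8,9}:35
  |U|=8: {0,2,3,4,6,7,8,9}:28  {1,3,4,5,6,7,8,9}:70  {2,3,4,5,6,7,8,9}:56
  start at 0(q): 126
  start at 1(r): 84
sum over floor = 210

210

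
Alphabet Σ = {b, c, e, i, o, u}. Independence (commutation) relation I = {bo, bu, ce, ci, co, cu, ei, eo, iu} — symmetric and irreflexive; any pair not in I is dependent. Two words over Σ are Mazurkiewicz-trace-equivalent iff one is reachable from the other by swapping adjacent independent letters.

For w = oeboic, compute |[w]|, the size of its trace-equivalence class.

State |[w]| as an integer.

piece 0:o — minimal
piece 1:e — minimal
piece 2:b rests on {1:e}
piece 3:o rests on {0:o}
piece 4:i rests on {2:b, 3:o}
piece 5:c rests on {2:b}
minimal pieces: {0:o, 1:e}
ways to finish when only these pieces remain (= sum over removing one remaining piece with nothing left below it):
  1 left: {4}→1  {5}→1
  2 left: {3,4}→1  {4,5}→2
  3 left: {0,3,4}→1  {2,4,5}→2  {3,4,5}→3
  4 left: {0,3,4,5}→4  {1,2,4,5}→2  {2,3,4,5}→5
  placing 0:o first → 7 extensions
  placing 1:e first → 9 extensions
total linear extensions = 16

16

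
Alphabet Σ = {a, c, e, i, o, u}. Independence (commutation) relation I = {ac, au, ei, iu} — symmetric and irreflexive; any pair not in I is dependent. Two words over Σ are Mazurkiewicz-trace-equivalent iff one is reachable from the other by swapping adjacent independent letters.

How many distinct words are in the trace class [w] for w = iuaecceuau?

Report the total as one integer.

drop 0:i onto floor
drop 1:u onto floor
drop 2:a onto {0:i}
drop 3:e onto {1:u, 2:a}
drop 4:c onto {3:e}
drop 5:c onto {4:c}
drop 6:e onto {5:c}
drop 7:u onto {6:e}
drop 8:a onto {6:e}
drop 9:u onto {7:u}
ground layer = {0:i, 1:u}
drop-orders for the pieces not yet dropped (sum over which currently-grounded one goes next):
  1 to go: {8} 1  {9} 1
  2 to go: {7,9} 1  {8,9} 2
  3 to go: {7,8,9} 3
  4 to go: {6,7,8,9} 3
  5 to go: {5,6,7,8,9} 3
  6 to go: {4,5,6,7,8,9} 3
  7 to go: {3,4,5,6,7,8,9} 3
  8 to go: {1,3,4,5,6,7,8,9} 3  {2,3,4,5,6,7,8,9} 3
  if 0:i drops first: 6 orders
  if 1:u drops first: 3 orders
heap linearizations: 9

9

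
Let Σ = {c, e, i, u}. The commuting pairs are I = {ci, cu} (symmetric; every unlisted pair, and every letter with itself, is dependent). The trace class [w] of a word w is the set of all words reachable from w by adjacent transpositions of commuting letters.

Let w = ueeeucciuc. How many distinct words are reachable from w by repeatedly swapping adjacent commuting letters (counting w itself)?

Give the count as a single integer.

20

drop 0:u onto floor
drop 1:e onto {0:u}
drop 2:e onto {1:e}
drop 3:e onto {2:e}
drop 4:u onto {3:e}
drop 5:c onto {3:e}
drop 6:c onto {5:c}
drop 7:i onto {4:u}
drop 8:u onto {7:i}
drop 9:c onto {6:c}
ground layer = {0:u}
drop-orders for the pieces not yet dropped (sum over which currently-grounded one goes next):
  1 to go: {8} 1  {9} 1
  2 to go: {6,9} 1  {7,8} 1  {8,9} 2
  3 to go: {4,7,8} 1  {5,6,9} 1  {6,8,9} 3  {7,8,9} 3
  4 to go: {4,7,8,9} 4  {5,6,8,9} 4  {6,7,8,9} 6
  5 to go: {4,6,7,8,9} 10  {5,6,7,8,9} 10
  6 to go: {4,5,6,7,8,9} 20
  7 to go: {3,4,5,6,7,8,9} 20
  8 to go: {2,3,4,5,6,7,8,9} 20
  if 0:u drops first: 20 orders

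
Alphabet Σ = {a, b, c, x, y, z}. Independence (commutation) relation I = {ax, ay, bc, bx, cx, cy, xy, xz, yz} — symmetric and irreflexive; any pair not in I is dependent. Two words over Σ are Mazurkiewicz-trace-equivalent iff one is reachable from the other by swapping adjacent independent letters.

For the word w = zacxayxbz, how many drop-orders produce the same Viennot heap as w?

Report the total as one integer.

180

#0=z has no predecessor
#1=a depends on [0:z]
#2=c depends on [1:a]
#3=x has no predecessor
#4=a depends on [2:c]
#5=y has no predecessor
#6=x depends on [3:x]
#7=b depends on [4:a, 5:y]
#8=z depends on [7:b]
sources: [0:z, 3:x, 5:y]
N(rest) = Σ N(rest − s) over sources s of rest; N(one piece) = 1:
  size 1 → [6]=1  [8]=1
  size 2 → [3,6]=1  [6,8]=2  [7,8]=1
  size 3 → [3,6,8]=3  [4,7,8]=1  [5,7,8]=1  [6,7,8]=3
  size 4 → [2,4,7,8]=1  [3,6,7,8]=6  [4,5,7,8]=2  [4,6,7,8]=4  [5,6,7,8]=4
  size 5 → [1,2,4,7,8]=1  [2,4,5,7,8]=3  [2,4,6,7,8]=5  [3,4,6,7,8]=10  [3,5,6,7,8]=10  [4,5,6,7,8]=10
  size 6 → [0,1,2,4,7,8]=1  [1,2,4,5,7,8]=4  [1,2,4,6,7,8]=6  [2,3,4,6,7,8]=15  [2,4,5,6,7,8]=18  [3,4,5,6,7,8]=30
  size 7 → [0,1,2,4,5,7,8]=5  [0,1,2,4,6,7,8]=7  [1,2,3,4,6,7,8]=21  [1,2,4,5,6,7,8]=28  [2,3,4,5,6,7,8]=63
  first=0(z) contributes 112
  first=3(x) contributes 40
  first=5(y) contributes 28
|[w]| = 180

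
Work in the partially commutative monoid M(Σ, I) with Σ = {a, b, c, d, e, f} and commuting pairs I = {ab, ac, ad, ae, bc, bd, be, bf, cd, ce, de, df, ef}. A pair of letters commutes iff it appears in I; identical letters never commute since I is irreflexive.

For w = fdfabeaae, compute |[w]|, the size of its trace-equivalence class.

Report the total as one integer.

1512

#0=f has no predecessor
#1=d has no predecessor
#2=f depends on [0:f]
#3=a depends on [2:f]
#4=b has no predecessor
#5=e has no predecessor
#6=a depends on [3:a]
#7=a depends on [6:a]
#8=e depends on [5:e]
sources: [0:f, 1:d, 4:b, 5:e]
N(rest) = Σ N(rest − s) over sources s of rest; N(one piece) = 1:
  size 1 → [1]=1  [4]=1  [7]=1  [8]=1
  size 2 → [1,4]=2  [1,7]=2  [1,8]=2  [4,7]=2  [4,8]=2  [5,8]=1  [6,7]=1  [7,8]=2
  size 3 → [1,4,7]=6  [1,4,8]=6  [1,5,8]=3  [1,6,7]=3  [1,7,8]=6  [3,6,7]=1  [4,5,8]=3  [4,6,7]=3  [4,7,8]=6  [5,7,8]=3  [6,7,8]=3
  size 4 → [1,3,6,7]=4  [1,4,5,8]=12  [1,4,6,7]=12  [1,4,7,8]=24  [1,5,7,8]=12  [1,6,7,8]=12  [2,3,6,7]=1  [3,4,6,7]=4  [3,6,7,8]=4  [4,5,7,8]=12  [4,6,7,8]=12  [5,6,7,8]=6
  size 5 → [0,2,3,6,7]=1  [1,2,3,6,7]=5  [1,3,4,6,7]=20  [1,3,6,7,8]=20  [1,4,5,7,8]=60  [1,4,6,7,8]=60  [1,5,6,7,8]=30  [2,3,4,6,7]=5  [2,3,6,7,8]=5  [3,4,6,7,8]=20  [3,5,6,7,8]=10  [4,5,6,7,8]=30
  size 6 → [0,1,2,3,6,7]=6  [0,2,3,4,6,7]=6  [0,2,3,6,7,8]=6  [1,2,3,4,6,7]=30  [1,2,3,6,7,8]=30  [1,3,4,6,7,8]=120  [1,3,5,6,7,8]=60  [1,4,5,6,7,8]=180  [2,3,4,6,7,8]=30  [2,3,5,6,7,8]=15  [3,4,5,6,7,8]=60
  size 7 → [0,1,2,3,4,6,7]=42  [0,1,2,3,6,7,8]=42  [0,2,3,4,6,7,8]=42  [0,2,3,5,6,7,8]=21  [1,2,3,4,6,7,8]=210  [1,2,3,5,6,7,8]=105  [1,3,4,5,6,7,8]=420  [2,3,4,5,6,7,8]=105
  first=0(f) contributes 840
  first=1(d) contributes 168
  first=4(b) contributes 168
  first=5(e) contributes 336
|[w]| = 1512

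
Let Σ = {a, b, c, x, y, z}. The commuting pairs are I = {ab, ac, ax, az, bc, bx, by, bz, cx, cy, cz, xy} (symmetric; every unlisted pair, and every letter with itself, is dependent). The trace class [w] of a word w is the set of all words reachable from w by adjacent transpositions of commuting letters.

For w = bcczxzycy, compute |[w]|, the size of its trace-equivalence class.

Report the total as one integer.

#0=b has no predecessor
#1=c has no predecessor
#2=c depends on [1:c]
#3=z has no predecessor
#4=x depends on [3:z]
#5=z depends on [4:x]
#6=y depends on [5:z]
#7=c depends on [2:c]
#8=y depends on [6:y]
sources: [0:b, 1:c, 3:z]
N(rest) = Σ N(rest − s) over sources s of rest; N(one piece) = 1:
  size 1 → [0]=1  [7]=1  [8]=1
  size 2 → [0,7]=2  [0,8]=2  [2,7]=1  [6,8]=1  [7,8]=2
  size 3 → [0,2,7]=3  [0,6,8]=3  [0,7,8]=6  [1,2,7]=1  [2,7,8]=3  [5,6,8]=1  [6,7,8]=3
  size 4 → [0,1,2,7]=4  [0,2,7,8]=12  [0,5,6,8]=4  [0,6,7,8]=12  [1,2,7,8]=4  [2,6,7,8]=6  [4,5,6,8]=1  [5,6,7,8]=4
  size 5 → [0,1,2,7,8]=20  [0,2,6,7,8]=30  [0,4,5,6,8]=5  [0,5,6,7,8]=20  [1,2,6,7,8]=10  [2,5,6,7,8]=10  [3,4,5,6,8]=1  [4,5,6,7,8]=5
  size 6 → [0,1,2,6,7,8]=60  [0,2,5,6,7,8]=60  [0,3,4,5,6,8]=6  [0,4,5,6,7,8]=30  [1,2,5,6,7,8]=20  [2,4,5,6,7,8]=15  [3,4,5,6,7,8]=6
  size 7 → [0,1,2,5,6,7,8]=140  [0,2,4,5,6,7,8]=105  [0,3,4,5,6,7,8]=42  [1,2,4,5,6,7,8]=35  [2,3,4,5,6,7,8]=21
  first=0(b) contributes 56
  first=1(c) contributes 168
  first=3(z) contributes 280
|[w]| = 504

504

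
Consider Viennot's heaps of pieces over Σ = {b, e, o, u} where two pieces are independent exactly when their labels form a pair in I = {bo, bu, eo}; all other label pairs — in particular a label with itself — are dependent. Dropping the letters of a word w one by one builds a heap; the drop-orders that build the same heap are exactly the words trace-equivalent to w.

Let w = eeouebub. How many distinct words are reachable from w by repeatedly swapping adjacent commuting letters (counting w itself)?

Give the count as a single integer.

9

drop 0:e onto floor
drop 1:e onto {0:e}
drop 2:o onto floor
drop 3:u onto {1:e, 2:o}
drop 4:e onto {3:u}
drop 5:b onto {4:e}
drop 6:u onto {4:e}
drop 7:b onto {5:b}
ground layer = {0:e, 2:o}
drop-orders for the pieces not yet dropped (sum over which currently-grounded one goes next):
  1 to go: {6} 1  {7} 1
  2 to go: {5,7} 1  {6,7} 2
  3 to go: {5,6,7} 3
  4 to go: {4,5,6,7} 3
  5 to go: {3,4,5,6,7} 3
  6 to go: {1,3,4,5,6,7} 3  {2,3,4,5,6,7} 3
  if 0:e drops first: 6 orders
  if 2:o drops first: 3 orders
heap linearizations: 9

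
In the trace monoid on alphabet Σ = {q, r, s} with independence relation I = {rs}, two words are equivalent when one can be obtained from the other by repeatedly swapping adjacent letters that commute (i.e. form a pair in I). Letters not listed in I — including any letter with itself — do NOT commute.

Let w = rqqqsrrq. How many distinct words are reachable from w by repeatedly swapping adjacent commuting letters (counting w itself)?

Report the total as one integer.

0(r) covers ∅
1(q) covers 0:r
2(q) covers 1:q
3(q) covers 2:q
4(s) covers 3:q
5(r) covers 3:q
6(r) covers 5:r
7(q) covers 4:s, 6:r
floor of heap: 0:r
completions by unplaced set U, small U first (add the entries for U minus each lowest piece of U):
  |U|=1: {7}:1
  |U|=2: {4,7}:1  {6,7}:1
  |U|=3: {4,6,7}:2  {5,6,7}:1
  |U|=4: {4,5,6,7}:3
  |U|=5: {3,4,5,6,7}:3
  |U|=6: {2,3,4,5,6,7}:3
  start at 0(r): 3

3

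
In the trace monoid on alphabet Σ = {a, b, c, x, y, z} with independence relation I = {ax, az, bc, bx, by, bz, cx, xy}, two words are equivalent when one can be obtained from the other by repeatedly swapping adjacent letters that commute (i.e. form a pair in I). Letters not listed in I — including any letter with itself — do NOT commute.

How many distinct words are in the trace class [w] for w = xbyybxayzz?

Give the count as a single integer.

0(x) covers ∅
1(b) covers ∅
2(y) covers ∅
3(y) covers 2:y
4(b) covers 1:b
5(x) covers 0:x
6(a) covers 3:y, 4:b
7(y) covers 6:a
8(z) covers 5:x, 7:y
9(z) covers 8:z
floor of heap: 0:x, 1:b, 2:y
completions by unplaced set U, small U first (add the entries for U minus each lowest piece of U):
  |U|=1: {9}:1
  |U|=2: {8,9}:1
  |U|=3: {5,8,9}:1  {7,8,9}:1
  |U|=4: {0,5,8,9}:1  {5,7,8,9}:2  {6,7,8,9}:1
  |U|=5: {0,5,7,8,9}:3  {3,6,7,8,9}:1  {4,6,7,8,9}:1  {5,6,7,8,9}:3
  |U|=6: {0,5,6,7,8,9}:6  {1,4,6,7,8,9}:1  {2,3,6,7,8,9}:1  {3,4,6,7,8,9}:2  {3,5,6,7,8,9}:4  {4,5,6,7,8,9}:4
  |U|=7: {0,3,5,6,7,8,9}:10  {0,4,5,6,7,8,9}:10  {1,3,4,6,7,8,9}:3  {1,4,5,6,7,8,9}:5  {2,3,4,6,7,8,9}:3  {2,3,5,6,7,8,9}:5  {3,4,5,6,7,8,9}:10
  |U|=8: {0,1,4,5,6,7,8,9}:15  {0,2,3,5,6,7,8,9}:15  {0,3,4,5,6,7,8,9}:30  {1,2,3,4,6,7,8,9}:6  {1,3,4,5,6,7,8,9}:18  {2,3,4,5,6,7,8,9}:18
  start at 0(x): 42
  start at 1(b): 63
  start at 2(y): 63
sum over floor = 168

168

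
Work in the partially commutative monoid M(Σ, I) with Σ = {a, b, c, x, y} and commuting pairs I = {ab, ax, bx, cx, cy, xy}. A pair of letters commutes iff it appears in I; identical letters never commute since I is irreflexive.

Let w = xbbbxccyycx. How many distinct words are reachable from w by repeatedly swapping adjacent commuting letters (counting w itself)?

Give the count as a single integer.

0(x) covers ∅
1(b) covers ∅
2(b) covers 1:b
3(b) covers 2:b
4(x) covers 0:x
5(c) covers 3:b
6(c) covers 5:c
7(y) covers 3:b
8(y) covers 7:y
9(c) covers 6:c
10(x) covers 4:x
floor of heap: 0:x, 1:b
completions by unplaced set U, small U first (add the entries for U minus each lowest piece of U):
  |U|=1: {8}:1  {9}:1  {10}:1
  |U|=2: {4,10}:1  {6,9}:1  {7,8}:1  {8,9}:2  {8,10}:2  {9,10}:2
  |U|=3: {0,4,10}:1  {4,8,10}:3  {4,9,10}:3  {5,6,9}:1  {6,8,9}:3  {6,9,10}:3  {7,8,9}:3  {7,8,10}:3  {8,9,10}:6
  |U|=4: {0,4,8,10}:4  {0,4,9,10}:4  {4,6,9,10}:6  {4,7,8,10}:6  {4,8,9,10}:12  {5,6,8,9}:4  {5,6,9,10}:4  {6,7,8,9}:6  {6,8,9,10}:12  {7,8,9,10}:12
  |U|=5: {0,4,6,9,10}:10  {0,4,7,8,10}:10  {0,4,8,9,10}:20  {4,5,6,9,10}:10  {4,6,8,9,10}:30  {4,7,8,9,10}:30  {5,6,7,8,9}:10  {5,6,8,9,10}:20  {6,7,8,9,10}:30
  |U|=6: {0,4,5,6,9,10}:20  {0,4,6,8,9,10}:60  {0,4,7,8,9,10}:60  {3,5,6,7,8,9}:10  {4,5,6,8,9,10}:60  {4,6,7,8,9,10}:90  {5,6,7,8,9,10}:60
  |U|=7: {0,4,5,6,8,9,10}:140  {0,4,6,7,8,9,10}:210  {2,3,5,6,7,8,9}:10  {3,5,6,7,8,9,10}:70  {4,5,6,7,8,9,10}:210
  |U|=8: {0,4,5,6,7,8,9,10}:560  {1,2,3,5,6,7,8,9}:10  {2,3,5,6,7,8,9,10}:80  {3,4,5,6,7,8,9,10}:280
  |U|=9: {0,3,4,5,6,7,8,9,10}:840  {1,2,3,5,6,7,8,9,10}:90  {2,3,4,5,6,7,8,9,10}:360
  start at 0(x): 450
  start at 1(b): 1200
sum over floor = 1650

1650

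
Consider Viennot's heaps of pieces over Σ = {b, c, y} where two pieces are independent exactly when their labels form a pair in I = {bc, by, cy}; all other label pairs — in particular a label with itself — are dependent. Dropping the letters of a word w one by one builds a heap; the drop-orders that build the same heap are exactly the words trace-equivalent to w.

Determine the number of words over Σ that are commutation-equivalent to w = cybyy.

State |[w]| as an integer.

#0=c has no predecessor
#1=y has no predecessor
#2=b has no predecessor
#3=y depends on [1:y]
#4=y depends on [3:y]
sources: [0:c, 1:y, 2:b]
N(rest) = Σ N(rest − s) over sources s of rest; N(one piece) = 1:
  size 1 → [0]=1  [2]=1  [4]=1
  size 2 → [0,2]=2  [0,4]=2  [2,4]=2  [3,4]=1
  size 3 → [0,2,4]=6  [0,3,4]=3  [1,3,4]=1  [2,3,4]=3
  first=0(c) contributes 4
  first=1(y) contributes 12
  first=2(b) contributes 4
|[w]| = 20

20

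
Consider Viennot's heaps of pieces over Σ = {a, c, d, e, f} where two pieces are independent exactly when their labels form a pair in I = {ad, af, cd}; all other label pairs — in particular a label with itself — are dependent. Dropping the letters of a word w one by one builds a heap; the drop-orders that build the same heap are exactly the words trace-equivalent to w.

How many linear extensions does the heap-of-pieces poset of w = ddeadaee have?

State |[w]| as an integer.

0(d) covers ∅
1(d) covers 0:d
2(e) covers 1:d
3(a) covers 2:e
4(d) covers 2:e
5(a) covers 3:a
6(e) covers 4:d, 5:a
7(e) covers 6:e
floor of heap: 0:d
completions by unplaced set U, small U first (add the entries for U minus each lowest piece of U):
  |U|=1: {7}:1
  |U|=2: {6,7}:1
  |U|=3: {4,6,7}:1  {5,6,7}:1
  |U|=4: {3,5,6,7}:1  {4,5,6,7}:2
  |U|=5: {3,4,5,6,7}:3
  |U|=6: {2,3,4,5,6,7}:3
  start at 0(d): 3

3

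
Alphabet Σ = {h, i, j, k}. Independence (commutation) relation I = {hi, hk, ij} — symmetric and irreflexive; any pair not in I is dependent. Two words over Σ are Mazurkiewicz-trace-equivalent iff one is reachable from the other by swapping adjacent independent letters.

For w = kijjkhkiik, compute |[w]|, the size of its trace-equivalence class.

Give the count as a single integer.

#0=k has no predecessor
#1=i depends on [0:k]
#2=j depends on [0:k]
#3=j depends on [2:j]
#4=k depends on [1:i, 3:j]
#5=h depends on [3:j]
#6=k depends on [4:k]
#7=i depends on [6:k]
#8=i depends on [7:i]
#9=k depends on [8:i]
sources: [0:k]
N(rest) = Σ N(rest − s) over sources s of rest; N(one piece) = 1:
  size 1 → [5]=1  [9]=1
  size 2 → [5,9]=2  [8,9]=1
  size 3 → [5,8,9]=3  [7,8,9]=1
  size 4 → [5,7,8,9]=4  [6,7,8,9]=1
  size 5 → [4,6,7,8,9]=1  [5,6,7,8,9]=5
  size 6 → [1,4,6,7,8,9]=1  [4,5,6,7,8,9]=6
  size 7 → [1,4,5,6,7,8,9]=7  [3,4,5,6,7,8,9]=6
  size 8 → [1,3,4,5,6,7,8,9]=13  [2,3,4,5,6,7,8,9]=6
  first=0(k) contributes 19

19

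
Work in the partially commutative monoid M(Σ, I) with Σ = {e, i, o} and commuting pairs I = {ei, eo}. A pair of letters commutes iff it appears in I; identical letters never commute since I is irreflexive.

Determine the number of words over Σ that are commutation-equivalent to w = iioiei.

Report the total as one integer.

6

#0=i has no predecessor
#1=i depends on [0:i]
#2=o depends on [1:i]
#3=i depends on [2:o]
#4=e has no predecessor
#5=i depends on [3:i]
sources: [0:i, 4:e]
N(rest) = Σ N(rest − s) over sources s of rest; N(one piece) = 1:
  size 1 → [4]=1  [5]=1
  size 2 → [3,5]=1  [4,5]=2
  size 3 → [2,3,5]=1  [3,4,5]=3
  size 4 → [1,2,3,5]=1  [2,3,4,5]=4
  first=0(i) contributes 5
  first=4(e) contributes 1
|[w]| = 6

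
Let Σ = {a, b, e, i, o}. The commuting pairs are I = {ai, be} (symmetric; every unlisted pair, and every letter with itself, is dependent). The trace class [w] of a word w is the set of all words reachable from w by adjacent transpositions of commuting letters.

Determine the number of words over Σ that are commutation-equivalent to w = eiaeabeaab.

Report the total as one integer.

0(e) covers ∅
1(i) covers 0:e
2(a) covers 0:e
3(e) covers 1:i, 2:a
4(a) covers 3:e
5(b) covers 4:a
6(e) covers 4:a
7(a) covers 5:b, 6:e
8(a) covers 7:a
9(b) covers 8:a
floor of heap: 0:e
completions by unplaced set U, small U first (add the entries for U minus each lowest piece of U):
  |U|=1: {9}:1
  |U|=2: {8,9}:1
  |U|=3: {7,8,9}:1
  |U|=4: {5,7,8,9}:1  {6,7,8,9}:1
  |U|=5: {5,6,7,8,9}:2
  |U|=6: {4,5,6,7,8,9}:2
  |U|=7: {3,4,5,6,7,8,9}:2
  |U|=8: {1,3,4,5,6,7,8,9}:2  {2,3,4,5,6,7,8,9}:2
  start at 0(e): 4

4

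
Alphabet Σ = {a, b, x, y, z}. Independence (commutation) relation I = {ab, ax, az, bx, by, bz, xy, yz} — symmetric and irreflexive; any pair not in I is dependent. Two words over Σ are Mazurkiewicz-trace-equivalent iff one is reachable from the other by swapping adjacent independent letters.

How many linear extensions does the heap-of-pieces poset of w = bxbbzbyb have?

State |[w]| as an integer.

piece 0:b — minimal
piece 1:x — minimal
piece 2:b rests on {0:b}
piece 3:b rests on {2:b}
piece 4:z rests on {1:x}
piece 5:b rests on {3:b}
piece 6:y — minimal
piece 7:b rests on {5:b}
minimal pieces: {0:b, 1:x, 6:y}
ways to finish when only these pieces remain (= sum over removing one remaining piece with nothing left below it):
  1 left: {4}→1  {6}→1  {7}→1
  2 left: {1,4}→1  {4,6}→2  {4,7}→2  {5,7}→1  {6,7}→2
  3 left: {1,4,6}→3  {1,4,7}→3  {3,5,7}→1  {4,5,7}→3  {4,6,7}→6  {5,6,7}→3
  4 left: {1,4,5,7}→6  {1,4,6,7}→12  {2,3,5,7}→1  {3,4,5,7}→4  {3,5,6,7}→4  {4,5,6,7}→12
  5 left: {0,2,3,5,7}→1  {1,3,4,5,7}→10  {1,4,5,6,7}→30  {2,3,4,5,7}→5  {2,3,5,6,7}→5  {3,4,5,6,7}→20
  6 left: {0,2,3,4,5,7}→6  {0,2,3,5,6,7}→6  {1,2,3,4,5,7}→15  {1,3,4,5,6,7}→60  {2,3,4,5,6,7}→30
  placing 0:b first → 105 extensions
  placing 1:x first → 42 extensions
  placing 6:y first → 21 extensions
total linear extensions = 168

168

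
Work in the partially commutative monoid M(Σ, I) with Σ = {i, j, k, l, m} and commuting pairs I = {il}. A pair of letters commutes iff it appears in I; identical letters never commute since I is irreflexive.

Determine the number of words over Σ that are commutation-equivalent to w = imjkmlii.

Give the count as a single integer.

0(i) covers ∅
1(m) covers 0:i
2(j) covers 1:m
3(k) covers 2:j
4(m) covers 3:k
5(l) covers 4:m
6(i) covers 4:m
7(i) covers 6:i
floor of heap: 0:i
completions by unplaced set U, small U first (add the entries for U minus each lowest piece of U):
  |U|=1: {5}:1  {7}:1
  |U|=2: {5,7}:2  {6,7}:1
  |U|=3: {5,6,7}:3
  |U|=4: {4,5,6,7}:3
  |U|=5: {3,4,5,6,7}:3
  |U|=6: {2,3,4,5,6,7}:3
  start at 0(i): 3

3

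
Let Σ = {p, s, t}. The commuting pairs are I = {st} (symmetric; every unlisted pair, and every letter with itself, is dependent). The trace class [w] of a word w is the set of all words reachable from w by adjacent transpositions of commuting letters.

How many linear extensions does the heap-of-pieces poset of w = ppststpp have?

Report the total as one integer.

0(p) covers ∅
1(p) covers 0:p
2(s) covers 1:p
3(t) covers 1:p
4(s) covers 2:s
5(t) covers 3:t
6(p) covers 4:s, 5:t
7(p) covers 6:p
floor of heap: 0:p
completions by unplaced set U, small U first (add the entries for U minus each lowest piece of U):
  |U|=1: {7}:1
  |U|=2: {6,7}:1
  |U|=3: {4,6,7}:1  {5,6,7}:1
  |U|=4: {2,4,6,7}:1  {3,5,6,7}:1  {4,5,6,7}:2
  |U|=5: {2,4,5,6,7}:3  {3,4,5,6,7}:3
  |U|=6: {2,3,4,5,6,7}:6
  start at 0(p): 6

6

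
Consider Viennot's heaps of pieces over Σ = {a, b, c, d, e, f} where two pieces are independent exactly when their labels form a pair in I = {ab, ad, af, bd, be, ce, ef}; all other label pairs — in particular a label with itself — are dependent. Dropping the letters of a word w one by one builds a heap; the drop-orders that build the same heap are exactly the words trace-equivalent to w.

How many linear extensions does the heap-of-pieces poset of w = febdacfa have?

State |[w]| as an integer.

drop 0:f onto floor
drop 1:e onto floor
drop 2:b onto {0:f}
drop 3:d onto {0:f, 1:e}
drop 4:a onto {1:e}
drop 5:c onto {2:b, 3:d, 4:a}
drop 6:f onto {5:c}
drop 7:a onto {5:c}
ground layer = {0:f, 1:e}
drop-orders for the pieces not yet dropped (sum over which currently-grounded one goes next):
  1 to go: {6} 1  {7} 1
  2 to go: {6,7} 2
  3 to go: {5,6,7} 2
  4 to go: {2,5,6,7} 2  {3,5,6,7} 2  {4,5,6,7} 2
  5 to go: {2,3,5,6,7} 4  {2,4,5,6,7} 4  {3,4,5,6,7} 4
  6 to go: {0,2,3,5,6,7} 4  {1,3,4,5,6,7} 4  {2,3,4,5,6,7} 12
  if 0:f drops first: 16 orders
  if 1:e drops first: 16 orders
heap linearizations: 32

32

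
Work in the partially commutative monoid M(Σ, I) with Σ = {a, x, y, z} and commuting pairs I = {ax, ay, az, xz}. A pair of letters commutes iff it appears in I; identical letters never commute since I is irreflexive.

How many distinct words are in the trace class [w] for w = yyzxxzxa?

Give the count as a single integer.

80

0(y) covers ∅
1(y) covers 0:y
2(z) covers 1:y
3(x) covers 1:y
4(x) covers 3:x
5(z) covers 2:z
6(x) covers 4:x
7(a) covers ∅
floor of heap: 0:y, 7:a
completions by unplaced set U, small U first (add the entries for U minus each lowest piece of U):
  |U|=1: {5}:1  {6}:1  {7}:1
  |U|=2: {2,5}:1  {4,6}:1  {5,6}:2  {5,7}:2  {6,7}:2
  |U|=3: {2,5,6}:3  {2,5,7}:3  {3,4,6}:1  {4,5,6}:3  {4,6,7}:3  {5,6,7}:6
  |U|=4: {2,4,5,6}:6  {2,5,6,7}:12  {3,4,5,6}:4  {3,4,6,7}:4  {4,5,6,7}:12
  |U|=5: {2,3,4,5,6}:10  {2,4,5,6,7}:30  {3,4,5,6,7}:20
  |U|=6: {1,2,3,4,5,6}:10  {2,3,4,5,6,7}:60
  start at 0(y): 70
  start at 7(a): 10
sum over floor = 80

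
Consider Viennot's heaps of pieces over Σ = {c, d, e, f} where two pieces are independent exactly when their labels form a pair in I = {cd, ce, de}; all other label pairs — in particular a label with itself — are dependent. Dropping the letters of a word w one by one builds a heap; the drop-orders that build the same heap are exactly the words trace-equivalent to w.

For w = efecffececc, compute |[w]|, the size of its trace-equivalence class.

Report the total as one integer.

piece 0:e — minimal
piece 1:f rests on {0:e}
piece 2:e rests on {1:f}
piece 3:c rests on {1:f}
piece 4:f rests on {2:e, 3:c}
piece 5:f rests on {4:f}
piece 6:e rests on {5:f}
piece 7:c rests on {5:f}
piece 8:e rests on {6:e}
piece 9:c rests on {7:c}
piece 10:c rests on {9:c}
minimal pieces: {0:e}
ways to finish when only these pieces remain (= sum over removing one remaining piece with nothing left below it):
  1 left: {8}→1  {10}→1
  2 left: {6,8}→1  {8,10}→2  {9,10}→1
  3 left: {6,8,10}→3  {7,9,10}→1  {8,9,10}→3
  4 left: {6,8,9,10}→6  {7,8,9,10}→4
  5 left: {6,7,8,9,10}→10
  6 left: {5,6,7,8,9,10}→10
  7 left: {4,5,6,7,8,9,10}→10
  8 left: {2,4,5,6,7,8,9,10}→10  {3,4,5,6,7,8,9,10}→10
  9 left: {2,3,4,5,6,7,8,9,10}→20
  placing 0:e first → 20 extensions

20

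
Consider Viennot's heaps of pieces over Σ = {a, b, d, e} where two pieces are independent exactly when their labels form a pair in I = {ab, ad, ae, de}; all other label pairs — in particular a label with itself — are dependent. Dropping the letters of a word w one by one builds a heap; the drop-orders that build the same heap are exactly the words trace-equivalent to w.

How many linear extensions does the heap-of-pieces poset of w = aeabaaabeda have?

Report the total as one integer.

924

#0=a has no predecessor
#1=e has no predecessor
#2=a depends on [0:a]
#3=b depends on [1:e]
#4=a depends on [2:a]
#5=a depends on [4:a]
#6=a depends on [5:a]
#7=b depends on [3:b]
#8=e depends on [7:b]
#9=d depends on [7:b]
#10=a depends on [6:a]
sources: [0:a, 1:e]
N(rest) = Σ N(rest − s) over sources s of rest; N(one piece) = 1:
  size 1 → [8]=1  [9]=1  [10]=1
  size 2 → [6,10]=1  [8,9]=2  [8,10]=2  [9,10]=2
  size 3 → [5,6,10]=1  [6,8,10]=3  [6,9,10]=3  [7,8,9]=2  [8,9,10]=6
  size 4 → [3,7,8,9]=2  [4,5,6,10]=1  [5,6,8,10]=4  [5,6,9,10]=4  [6,8,9,10]=12  [7,8,9,10]=8
  size 5 → [1,3,7,8,9]=2  [2,4,5,6,10]=1  [3,7,8,9,10]=10  [4,5,6,8,10]=5  [4,5,6,9,10]=5  [5,6,8,9,10]=20  [6,7,8,9,10]=20
  size 6 → [0,2,4,5,6,10]=1  [1,3,7,8,9,10]=12  [2,4,5,6,8,10]=6  [2,4,5,6,9,10]=6  [3,6,7,8,9,10]=30  [4,5,6,8,9,10]=30  [5,6,7,8,9,10]=40
  size 7 → [0,2,4,5,6,8,10]=7  [0,2,4,5,6,9,10]=7  [1,3,6,7,8,9,10]=42  [2,4,5,6,8,9,10]=42  [3,5,6,7,8,9,10]=70  [4,5,6,7,8,9,10]=70
  size 8 → [0,2,4,5,6,8,9,10]=56  [1,3,5,6,7,8,9,10]=112  [2,4,5,6,7,8,9,10]=112  [3,4,5,6,7,8,9,10]=140
  size 9 → [0,2,4,5,6,7,8,9,10]=168  [1,3,4,5,6,7,8,9,10]=252  [2,3,4,5,6,7,8,9,10]=252
  first=0(a) contributes 504
  first=1(e) contributes 420
|[w]| = 924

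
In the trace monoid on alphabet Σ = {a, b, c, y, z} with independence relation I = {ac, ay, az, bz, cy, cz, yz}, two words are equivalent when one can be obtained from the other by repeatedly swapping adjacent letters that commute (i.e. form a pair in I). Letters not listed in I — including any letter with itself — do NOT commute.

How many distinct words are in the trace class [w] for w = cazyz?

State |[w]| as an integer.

#0=c has no predecessor
#1=a has no predecessor
#2=z has no predecessor
#3=y has no predecessor
#4=z depends on [2:z]
sources: [0:c, 1:a, 2:z, 3:y]
N(rest) = Σ N(rest − s) over sources s of rest; N(one piece) = 1:
  size 1 → [0]=1  [1]=1  [3]=1  [4]=1
  size 2 → [0,1]=2  [0,3]=2  [0,4]=2  [1,3]=2  [1,4]=2  [2,4]=1  [3,4]=2
  size 3 → [0,1,3]=6  [0,1,4]=6  [0,2,4]=3  [0,3,4]=6  [1,2,4]=3  [1,3,4]=6  [2,3,4]=3
  first=0(c) contributes 12
  first=1(a) contributes 12
  first=2(z) contributes 24
  first=3(y) contributes 12
|[w]| = 60

60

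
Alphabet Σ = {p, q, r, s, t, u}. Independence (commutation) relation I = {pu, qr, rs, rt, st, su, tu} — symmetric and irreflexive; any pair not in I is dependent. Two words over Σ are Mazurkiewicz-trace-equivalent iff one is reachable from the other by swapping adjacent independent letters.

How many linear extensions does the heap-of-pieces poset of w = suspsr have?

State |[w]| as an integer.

#0=s has no predecessor
#1=u has no predecessor
#2=s depends on [0:s]
#3=p depends on [2:s]
#4=s depends on [3:p]
#5=r depends on [1:u, 3:p]
sources: [0:s, 1:u]
N(rest) = Σ N(rest − s) over sources s of rest; N(one piece) = 1:
  size 1 → [4]=1  [5]=1
  size 2 → [1,5]=1  [4,5]=2
  size 3 → [1,4,5]=3  [3,4,5]=2
  size 4 → [1,3,4,5]=5  [2,3,4,5]=2
  first=0(s) contributes 7
  first=1(u) contributes 2
|[w]| = 9

9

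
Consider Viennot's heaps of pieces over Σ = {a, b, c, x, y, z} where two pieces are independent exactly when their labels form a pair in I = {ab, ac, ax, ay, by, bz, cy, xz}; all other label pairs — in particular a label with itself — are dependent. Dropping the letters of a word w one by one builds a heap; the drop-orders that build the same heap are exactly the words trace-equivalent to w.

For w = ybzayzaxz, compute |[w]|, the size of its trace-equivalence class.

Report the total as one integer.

#0=y has no predecessor
#1=b has no predecessor
#2=z depends on [0:y]
#3=a depends on [2:z]
#4=y depends on [2:z]
#5=z depends on [3:a, 4:y]
#6=a depends on [5:z]
#7=x depends on [1:b, 4:y]
#8=z depends on [6:a]
sources: [0:y, 1:b]
N(rest) = Σ N(rest − s) over sources s of rest; N(one piece) = 1:
  size 1 → [7]=1  [8]=1
  size 2 → [1,7]=1  [6,8]=1  [7,8]=2
  size 3 → [1,7,8]=3  [5,6,8]=1  [6,7,8]=3
  size 4 → [1,6,7,8]=6  [3,5,6,8]=1  [5,6,7,8]=4
  size 5 → [1,5,6,7,8]=10  [3,5,6,7,8]=5  [4,5,6,7,8]=4
  size 6 → [1,3,5,6,7,8]=15  [1,4,5,6,7,8]=14  [3,4,5,6,7,8]=9
  size 7 → [1,3,4,5,6,7,8]=38  [2,3,4,5,6,7,8]=9
  first=0(y) contributes 47
  first=1(b) contributes 9
|[w]| = 56

56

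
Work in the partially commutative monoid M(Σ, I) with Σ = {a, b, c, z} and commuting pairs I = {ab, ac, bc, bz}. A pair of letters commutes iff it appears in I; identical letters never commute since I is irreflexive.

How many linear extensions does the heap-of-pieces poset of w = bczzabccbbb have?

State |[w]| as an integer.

drop 0:b onto floor
drop 1:c onto floor
drop 2:z onto {1:c}
drop 3:z onto {2:z}
drop 4:a onto {3:z}
drop 5:b onto {0:b}
drop 6:c onto {3:z}
drop 7:c onto {6:c}
drop 8:b onto {5:b}
drop 9:b onto {8:b}
drop 10:b onto {9:b}
ground layer = {0:b, 1:c}
drop-orders for the pieces not yet dropped (sum over which currently-grounded one goes next):
  1 to go: {4} 1  {7} 1  {10} 1
  2 to go: {4,7} 2  {4,10} 2  {6,7} 1  {7,10} 2  {9,10} 1
  3 to go: {4,6,7} 3  {4,7,10} 6  {4,9,10} 3  {6,7,10} 3  {7,9,10} 3  {8,9,10} 1
  4 to go: {3,4,6,7} 3  {4,6,7,10} 12  {4,7,9,10} 12  {4,8,9,10} 4  {5,8,9,10} 1  {6,7,9,10} 6  {7,8,9,10} 4
  5 to go: {0,5,8,9,10} 1  {2,3,4,6,7} 3  {3,4,6,7,10} 15  {4,5,8,9,10} 5  {4,6,7,9,10} 30  {4,7,8,9,10} 20  {5,7,8,9,10} 5  {6,7,8,9,10} 10
  6 to go: {0,4,5,8,9,10} 6  {0,5,7,8,9,10} 6  {1,2,3,4,6,7} 3  {2,3,4,6,7,10} 18  {3,4,6,7,9,10} 45  {4,5,7,8,9,10} 30  {4,6,7,8,9,10} 60  {5,6,7,8,9,10} 15
  7 to go: {0,4,5,7,8,9,10} 42  {0,5,6,7,8,9,10} 21  {1,2,3,4,6,7,10} 21  {2,3,4,6,7,9,10} 63  {3,4,6,7,8,9,10} 105  {4,5,6,7,8,9,10} 105
  8 to go: {0,4,5,6,7,8,9,10} 168  {1,2,3,4,6,7,9,10} 84  {2,3,4,6,7,8,9,10} 168  {3,4,5,6,7,8,9,10} 210
  9 to go: {0,3,4,5,6,7,8,9,10} 378  {1,2,3,4,6,7,8,9,10} 252  {2,3,4,5,6,7,8,9,10} 378
  if 0:b drops first: 630 orders
  if 1:c drops first: 756 orders
heap linearizations: 1386

1386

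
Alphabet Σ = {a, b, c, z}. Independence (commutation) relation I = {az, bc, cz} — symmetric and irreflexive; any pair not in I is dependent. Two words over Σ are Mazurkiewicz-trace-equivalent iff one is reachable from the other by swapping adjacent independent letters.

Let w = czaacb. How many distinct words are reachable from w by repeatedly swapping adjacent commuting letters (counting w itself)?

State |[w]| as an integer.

9

0(c) covers ∅
1(z) covers ∅
2(a) covers 0:c
3(a) covers 2:a
4(c) covers 3:a
5(b) covers 1:z, 3:a
floor of heap: 0:c, 1:z
completions by unplaced set U, small U first (add the entries for U minus each lowest piece of U):
  |U|=1: {4}:1  {5}:1
  |U|=2: {1,5}:1  {4,5}:2
  |U|=3: {1,4,5}:3  {3,4,5}:2
  |U|=4: {1,3,4,5}:5  {2,3,4,5}:2
  start at 0(c): 7
  start at 1(z): 2
sum over floor = 9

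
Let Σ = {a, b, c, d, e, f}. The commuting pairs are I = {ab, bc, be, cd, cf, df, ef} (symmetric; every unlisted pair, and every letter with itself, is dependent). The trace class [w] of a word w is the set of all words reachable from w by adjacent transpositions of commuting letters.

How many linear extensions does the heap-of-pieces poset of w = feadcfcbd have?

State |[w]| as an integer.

0(f) covers ∅
1(e) covers ∅
2(a) covers 0:f, 1:e
3(d) covers 2:a
4(c) covers 2:a
5(f) covers 2:a
6(c) covers 4:c
7(b) covers 3:d, 5:f
8(d) covers 7:b
floor of heap: 0:f, 1:e
completions by unplaced set U, small U first (add the entries for U minus each lowest piece of U):
  |U|=1: {6}:1  {8}:1
  |U|=2: {4,6}:1  {6,8}:2  {7,8}:1
  |U|=3: {3,7,8}:1  {4,6,8}:3  {5,7,8}:1  {6,7,8}:3
  |U|=4: {3,5,7,8}:2  {3,6,7,8}:4  {4,6,7,8}:6  {5,6,7,8}:4
  |U|=5: {3,4,6,7,8}:10  {3,5,6,7,8}:10  {4,5,6,7,8}:10
  |U|=6: {3,4,5,6,7,8}:30
  |U|=7: {2,3,4,5,6,7,8}:30
  start at 0(f): 30
  start at 1(e): 30
sum over floor = 60

60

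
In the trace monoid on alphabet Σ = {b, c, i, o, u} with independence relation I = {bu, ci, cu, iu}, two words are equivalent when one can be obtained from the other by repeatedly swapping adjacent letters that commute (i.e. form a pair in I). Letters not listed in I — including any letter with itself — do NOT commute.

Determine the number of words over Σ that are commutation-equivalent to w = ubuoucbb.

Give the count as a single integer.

12

drop 0:u onto floor
drop 1:b onto floor
drop 2:u onto {0:u}
drop 3:o onto {1:b, 2:u}
drop 4:u onto {3:o}
drop 5:c onto {3:o}
drop 6:b onto {5:c}
drop 7:b onto {6:b}
ground layer = {0:u, 1:b}
drop-orders for the pieces not yet dropped (sum over which currently-grounded one goes next):
  1 to go: {4} 1  {7} 1
  2 to go: {4,7} 2  {6,7} 1
  3 to go: {4,6,7} 3  {5,6,7} 1
  4 to go: {4,5,6,7} 4
  5 to go: {3,4,5,6,7} 4
  6 to go: {1,3,4,5,6,7} 4  {2,3,4,5,6,7} 4
  if 0:u drops first: 8 orders
  if 1:b drops first: 4 orders
heap linearizations: 12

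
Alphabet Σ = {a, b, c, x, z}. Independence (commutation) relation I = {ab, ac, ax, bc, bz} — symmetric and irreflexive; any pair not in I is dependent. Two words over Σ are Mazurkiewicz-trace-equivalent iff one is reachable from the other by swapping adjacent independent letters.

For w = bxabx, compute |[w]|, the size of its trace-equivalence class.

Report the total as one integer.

5

#0=b has no predecessor
#1=x depends on [0:b]
#2=a has no predecessor
#3=b depends on [1:x]
#4=x depends on [3:b]
sources: [0:b, 2:a]
N(rest) = Σ N(rest − s) over sources s of rest; N(one piece) = 1:
  size 1 → [2]=1  [4]=1
  size 2 → [2,4]=2  [3,4]=1
  size 3 → [1,3,4]=1  [2,3,4]=3
  first=0(b) contributes 4
  first=2(a) contributes 1
|[w]| = 5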